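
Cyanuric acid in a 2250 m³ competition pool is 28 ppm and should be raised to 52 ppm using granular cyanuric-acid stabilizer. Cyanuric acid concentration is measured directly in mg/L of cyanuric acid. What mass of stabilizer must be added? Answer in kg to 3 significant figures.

Volume: 2250 m³ = 2,250,000 L.
CYA to add: (52 − 28) = 24 mg/L × 2,250,000 L = 54,000 g cyanuric acid.

54.0 kg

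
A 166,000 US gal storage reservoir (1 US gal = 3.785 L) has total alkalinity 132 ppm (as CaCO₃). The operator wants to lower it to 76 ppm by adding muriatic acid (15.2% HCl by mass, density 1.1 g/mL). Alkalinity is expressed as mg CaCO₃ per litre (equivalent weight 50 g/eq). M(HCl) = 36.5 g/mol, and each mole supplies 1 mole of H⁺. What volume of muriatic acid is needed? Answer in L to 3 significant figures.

154 L

Volume: 166,000 US gal × 3.785 L/gal = 628,310 L.
Alkalinity to neutralize: (132 − 76) = 56 mg/L as CaCO₃ × 628,310 L = 35,190 g as CaCO₃.
Equivalents of H⁺ required: 35,190 ÷ 50 g/eq = 703.7 eq = 703.7 mol HCl.
Mass of HCl: 703.7 × 36.5 = 25,690 g.
Mass of 15.2% solution: 25,690 / 0.152 = 169,000 g.
Volume: 169,000 g ÷ 1.1 g/mL = 153,600 mL.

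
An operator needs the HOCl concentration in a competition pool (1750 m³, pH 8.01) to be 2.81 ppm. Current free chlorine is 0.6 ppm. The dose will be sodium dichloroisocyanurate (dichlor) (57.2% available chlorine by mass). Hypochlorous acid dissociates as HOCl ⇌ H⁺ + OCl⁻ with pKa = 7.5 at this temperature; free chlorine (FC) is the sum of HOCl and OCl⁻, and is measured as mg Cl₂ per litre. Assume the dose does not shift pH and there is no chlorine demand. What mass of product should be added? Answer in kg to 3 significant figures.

Volume: 1750 m³ = 1,750,000 L.
[OCl⁻]/[HOCl] = 10^(pH − pKa) = 10^(8.01 − 7.5) = 3.236; fraction as HOCl = 1/(1 + 3.236) = 0.2361.
Free chlorine required for 2.81 ppm HOCl: 2.81 / 0.2361 = 11.9 ppm.
FC to add: 11.9 − 0.6 = 11.3 mg/L as Cl₂.
Cl₂ equivalent: 11.3 mg/L × 1,750,000 L = 19,780 g.
Product at 57.2% available Cl: 19,780 / 0.572 = 34,580 g.

34.6 kg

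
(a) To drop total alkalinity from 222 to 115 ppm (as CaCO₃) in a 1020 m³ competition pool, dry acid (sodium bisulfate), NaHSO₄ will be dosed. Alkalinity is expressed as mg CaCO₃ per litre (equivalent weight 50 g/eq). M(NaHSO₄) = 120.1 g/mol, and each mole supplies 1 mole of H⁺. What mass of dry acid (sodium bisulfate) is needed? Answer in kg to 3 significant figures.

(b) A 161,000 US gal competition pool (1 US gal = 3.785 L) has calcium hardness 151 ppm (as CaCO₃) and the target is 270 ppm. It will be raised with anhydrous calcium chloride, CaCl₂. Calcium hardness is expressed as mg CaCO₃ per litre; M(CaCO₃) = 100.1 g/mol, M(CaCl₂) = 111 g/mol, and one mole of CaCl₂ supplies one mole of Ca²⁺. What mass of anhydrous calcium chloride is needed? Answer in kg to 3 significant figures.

(a) Volume: 1020 m³ = 1,020,000 L.
(a) Alkalinity to neutralize: (222 − 115) = 107 mg/L as CaCO₃ × 1,020,000 L = 109,100 g as CaCO₃.
(a) Equivalents of H⁺ required: 109,100 ÷ 50 g/eq = 2183 eq = 2183 mol NaHSO₄.
(a) Mass of NaHSO₄: 2183 × 120.1 = 262,200 g.

(b) Volume: 161,000 US gal × 3.785 L/gal = 609,385 L.
(b) Hardness to add: (270 − 151) = 119 mg/L as CaCO₃ × 609,385 L = 72,520 g as CaCO₃.
(b) Moles of Ca²⁺ (1 mol Ca²⁺ ≡ 1 mol CaCO₃): 72,520 / 100.1 g/mol = 724.4 mol.
(b) Mass of CaCl₂: 724.4 × 111 = 80,410 g.

(a) 262 kg; (b) 80.4 kg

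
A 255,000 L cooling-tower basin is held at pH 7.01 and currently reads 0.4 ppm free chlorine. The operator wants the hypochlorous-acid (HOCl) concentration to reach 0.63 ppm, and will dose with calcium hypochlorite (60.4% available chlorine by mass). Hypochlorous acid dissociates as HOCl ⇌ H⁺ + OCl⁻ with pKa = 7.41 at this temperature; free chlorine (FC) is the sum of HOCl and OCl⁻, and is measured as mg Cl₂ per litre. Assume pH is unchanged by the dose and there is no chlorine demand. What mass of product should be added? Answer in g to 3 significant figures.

203 g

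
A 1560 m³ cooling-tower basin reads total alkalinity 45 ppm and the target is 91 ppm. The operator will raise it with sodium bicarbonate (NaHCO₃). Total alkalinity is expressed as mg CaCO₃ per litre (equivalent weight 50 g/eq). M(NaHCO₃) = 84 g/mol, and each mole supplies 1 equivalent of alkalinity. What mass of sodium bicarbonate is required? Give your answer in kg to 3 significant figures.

121 kg

Volume: 1560 m³ = 1,560,000 L.
Alkalinity to add: (91 − 45) = 46 mg/L as CaCO₃ × 1,560,000 L = 71,760 g as CaCO₃.
Equivalents: 71,760 g ÷ 50 g/eq = 1435 eq.
NaHCO₃ supplies 1 eq per mole → 1435 mol.
Mass: 1435 mol × 84 g/mol = 120,600 g.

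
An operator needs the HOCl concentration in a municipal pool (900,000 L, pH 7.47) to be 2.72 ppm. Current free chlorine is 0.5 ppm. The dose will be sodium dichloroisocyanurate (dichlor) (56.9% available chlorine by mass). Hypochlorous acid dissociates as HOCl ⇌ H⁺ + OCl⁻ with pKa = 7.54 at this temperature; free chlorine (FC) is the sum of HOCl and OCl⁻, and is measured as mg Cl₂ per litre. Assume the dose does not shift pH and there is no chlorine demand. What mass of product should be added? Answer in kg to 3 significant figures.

[OCl⁻]/[HOCl] = 10^(pH − pKa) = 10^(7.47 − 7.54) = 0.8511; fraction as HOCl = 1/(1 + 0.8511) = 0.5402.
Free chlorine required for 2.72 ppm HOCl: 2.72 / 0.5402 = 5.035 ppm.
FC to add: 5.035 − 0.5 = 4.535 mg/L as Cl₂.
Cl₂ equivalent: 4.535 mg/L × 900,000 L = 4082 g.
Product at 56.9% available Cl: 4082 / 0.569 = 7173 g.

7.17 kg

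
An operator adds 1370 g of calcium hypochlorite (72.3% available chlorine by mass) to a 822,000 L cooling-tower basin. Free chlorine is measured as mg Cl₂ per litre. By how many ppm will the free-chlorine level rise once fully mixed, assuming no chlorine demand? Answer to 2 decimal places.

Available chlorine delivered: 1370 g × 0.723 = 990.5 g as Cl₂.
Concentration rise: 990.5 g / 822,000 L = 1.205 mg/L = 1.21 ppm.

1.21 ppm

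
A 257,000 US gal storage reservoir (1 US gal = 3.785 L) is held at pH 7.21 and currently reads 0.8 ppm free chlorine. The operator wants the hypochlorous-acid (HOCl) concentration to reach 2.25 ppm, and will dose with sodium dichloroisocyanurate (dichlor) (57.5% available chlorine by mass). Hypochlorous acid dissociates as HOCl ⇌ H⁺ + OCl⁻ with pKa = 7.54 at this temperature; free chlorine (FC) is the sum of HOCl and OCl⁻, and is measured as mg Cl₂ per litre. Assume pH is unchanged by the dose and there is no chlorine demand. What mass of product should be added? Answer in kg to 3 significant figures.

Volume: 257,000 US gal × 3.785 L/gal = 972,745 L.
[OCl⁻]/[HOCl] = 10^(pH − pKa) = 10^(7.21 − 7.54) = 0.4677; fraction as HOCl = 1/(1 + 0.4677) = 0.6813.
Free chlorine required for 2.25 ppm HOCl: 2.25 / 0.6813 = 3.302 ppm.
FC to add: 3.302 − 0.8 = 2.502 mg/L as Cl₂.
Cl₂ equivalent: 2.502 mg/L × 972,745 L = 2434 g.
Product at 57.5% available Cl: 2434 / 0.575 = 4233 g.

4.23 kg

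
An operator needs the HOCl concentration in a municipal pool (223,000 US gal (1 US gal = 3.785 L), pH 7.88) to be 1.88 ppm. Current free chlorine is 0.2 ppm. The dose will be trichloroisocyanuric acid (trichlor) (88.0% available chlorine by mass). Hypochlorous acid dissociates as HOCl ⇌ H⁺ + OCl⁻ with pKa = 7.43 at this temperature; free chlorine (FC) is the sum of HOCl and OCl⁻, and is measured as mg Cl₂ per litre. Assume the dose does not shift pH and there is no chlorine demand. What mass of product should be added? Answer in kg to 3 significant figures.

Volume: 223,000 US gal × 3.785 L/gal = 844,055 L.
[OCl⁻]/[HOCl] = 10^(pH − pKa) = 10^(7.88 − 7.43) = 2.818; fraction as HOCl = 1/(1 + 2.818) = 0.2619.
Free chlorine required for 1.88 ppm HOCl: 1.88 / 0.2619 = 7.179 ppm.
FC to add: 7.179 − 0.2 = 6.979 mg/L as Cl₂.
Cl₂ equivalent: 6.979 mg/L × 844,055 L = 5890 g.
Product at 88.0% available Cl: 5890 / 0.88 = 6694 g.

6.69 kg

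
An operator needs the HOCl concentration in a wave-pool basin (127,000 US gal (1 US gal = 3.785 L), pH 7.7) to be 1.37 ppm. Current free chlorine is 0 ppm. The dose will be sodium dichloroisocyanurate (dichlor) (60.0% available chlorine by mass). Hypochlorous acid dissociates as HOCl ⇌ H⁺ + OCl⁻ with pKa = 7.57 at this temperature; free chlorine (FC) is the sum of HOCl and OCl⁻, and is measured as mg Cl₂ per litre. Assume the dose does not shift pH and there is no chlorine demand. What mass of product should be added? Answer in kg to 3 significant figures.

2.58 kg

Volume: 127,000 US gal × 3.785 L/gal = 480,695 L.
[OCl⁻]/[HOCl] = 10^(pH − pKa) = 10^(7.7 − 7.57) = 1.349; fraction as HOCl = 1/(1 + 1.349) = 0.4257.
Free chlorine required for 1.37 ppm HOCl: 1.37 / 0.4257 = 3.218 ppm.
FC to add: 3.218 − 0 = 3.218 mg/L as Cl₂.
Cl₂ equivalent: 3.218 mg/L × 480,695 L = 1547 g.
Product at 60.0% available Cl: 1547 / 0.6 = 2578 g.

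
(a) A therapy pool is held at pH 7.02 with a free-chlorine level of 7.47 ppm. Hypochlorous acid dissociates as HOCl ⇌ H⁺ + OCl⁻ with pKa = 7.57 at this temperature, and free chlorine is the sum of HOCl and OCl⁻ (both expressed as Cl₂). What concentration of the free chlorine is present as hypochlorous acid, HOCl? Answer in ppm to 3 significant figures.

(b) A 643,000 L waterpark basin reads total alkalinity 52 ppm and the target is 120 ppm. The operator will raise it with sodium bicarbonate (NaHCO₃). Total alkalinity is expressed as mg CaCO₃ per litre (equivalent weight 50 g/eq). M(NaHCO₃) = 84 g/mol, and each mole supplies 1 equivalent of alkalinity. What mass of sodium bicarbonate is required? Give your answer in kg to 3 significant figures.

(a) [OCl⁻]/[HOCl] = 10^(pH − pKa) = 10^(7.02 − 7.57) = 10^-0.55 = 0.2818.
(a) Fraction as HOCl = 1 / (1 + 0.2818) = 0.7801.
(a) HOCl = 0.7801 × 7.47 ppm = 5.828 ppm.

(b) Alkalinity to add: (120 − 52) = 68 mg/L as CaCO₃ × 643,000 L = 43,720 g as CaCO₃.
(b) Equivalents: 43,720 g ÷ 50 g/eq = 874.5 eq.
(b) NaHCO₃ supplies 1 eq per mole → 874.5 mol.
(b) Mass: 874.5 mol × 84 g/mol = 73,460 g.

(a) 5.83 ppm; (b) 73.5 kg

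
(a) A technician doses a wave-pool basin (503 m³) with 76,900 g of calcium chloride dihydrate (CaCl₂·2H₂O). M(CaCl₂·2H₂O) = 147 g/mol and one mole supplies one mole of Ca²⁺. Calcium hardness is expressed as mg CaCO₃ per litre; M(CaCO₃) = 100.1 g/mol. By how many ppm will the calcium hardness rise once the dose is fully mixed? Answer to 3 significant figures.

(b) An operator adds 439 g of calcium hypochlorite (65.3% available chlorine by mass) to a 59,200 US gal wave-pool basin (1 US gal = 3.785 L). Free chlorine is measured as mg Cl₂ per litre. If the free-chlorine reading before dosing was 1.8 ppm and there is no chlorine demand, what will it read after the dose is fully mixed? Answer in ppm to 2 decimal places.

(a) Volume: 503 m³ = 503,000 L.
(a) Moles of Ca²⁺: 76,900 g ÷ 147 g/mol = 523.1 mol.
(a) As CaCO₃: 523.1 mol × 100.1 g/mol = 52,370 g.
(a) Rise: 52,370 g / 503,000 L × 1000 = 104.1 mg/L.

(b) Volume: 59,200 US gal × 3.785 L/gal = 224,072 L.
(b) Available chlorine delivered: 439 g × 0.653 = 286.7 g as Cl₂.
(b) Concentration rise: 286.7 g / 224,072 L = 1.279 mg/L = 1.28 ppm.
(b) Final FC: 1.8 + 1.28 = 3.08 ppm.

(a) 104 ppm; (b) 3.08 ppm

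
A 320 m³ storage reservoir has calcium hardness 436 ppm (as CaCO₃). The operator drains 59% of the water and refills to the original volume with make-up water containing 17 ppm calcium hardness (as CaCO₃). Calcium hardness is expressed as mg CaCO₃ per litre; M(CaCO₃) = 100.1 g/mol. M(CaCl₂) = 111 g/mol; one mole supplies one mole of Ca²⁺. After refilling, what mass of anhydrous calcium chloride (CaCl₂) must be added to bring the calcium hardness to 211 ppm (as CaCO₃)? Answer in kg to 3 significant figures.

Volume: 320 m³ = 320,000 L.
After draining 59% and refilling: 436 × 0.41 + 17 × 0.59 = 188.79 ppm.
Deficit to target: 211 − 188.79 = 22.21 mg/L.
As CaCO₃: 22.21 mg/L × 320,000 L = 7107 g; ÷ 100.1 = 71 mol Ca²⁺.
Mass: 71 × 111 = 7881 g.

7.88 kg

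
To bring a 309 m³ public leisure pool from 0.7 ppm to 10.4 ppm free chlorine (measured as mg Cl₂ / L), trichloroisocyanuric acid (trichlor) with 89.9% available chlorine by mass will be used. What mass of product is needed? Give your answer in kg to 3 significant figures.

Volume: 309 m³ = 309,000 L.
Chlorine deficit: 10.4 − 0.7 = 9.7 ppm = 9.7 mg/L as Cl₂.
Cl₂ equivalent needed: 9.7 mg/L × 309,000 L = 2,997,000 mg = 2997 g.
Product at 89.9% available chlorine: 2997 / 0.899 = 3334 g.

3.33 kg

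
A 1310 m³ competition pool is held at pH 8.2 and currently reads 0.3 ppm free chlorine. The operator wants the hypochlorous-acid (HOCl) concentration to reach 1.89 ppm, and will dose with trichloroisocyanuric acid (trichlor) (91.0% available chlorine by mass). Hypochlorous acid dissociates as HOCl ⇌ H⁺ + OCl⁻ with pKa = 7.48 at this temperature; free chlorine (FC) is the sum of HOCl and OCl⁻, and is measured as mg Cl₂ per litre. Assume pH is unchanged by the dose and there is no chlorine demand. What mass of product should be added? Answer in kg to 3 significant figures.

Volume: 1310 m³ = 1,310,000 L.
[OCl⁻]/[HOCl] = 10^(pH − pKa) = 10^(8.2 − 7.48) = 5.248; fraction as HOCl = 1/(1 + 5.248) = 0.16.
Free chlorine required for 1.89 ppm HOCl: 1.89 / 0.16 = 11.81 ppm.
FC to add: 11.81 − 0.3 = 11.51 mg/L as Cl₂.
Cl₂ equivalent: 11.51 mg/L × 1,310,000 L = 15,080 g.
Product at 91.0% available Cl: 15,080 / 0.91 = 16,570 g.

16.6 kg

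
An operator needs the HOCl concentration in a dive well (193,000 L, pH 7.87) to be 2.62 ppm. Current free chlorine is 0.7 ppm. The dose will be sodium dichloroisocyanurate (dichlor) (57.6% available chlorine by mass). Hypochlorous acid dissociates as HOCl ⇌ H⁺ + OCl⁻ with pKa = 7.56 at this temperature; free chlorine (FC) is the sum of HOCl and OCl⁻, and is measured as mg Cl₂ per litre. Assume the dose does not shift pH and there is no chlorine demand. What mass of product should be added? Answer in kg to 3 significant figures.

2.44 kg

[OCl⁻]/[HOCl] = 10^(pH − pKa) = 10^(7.87 − 7.56) = 2.042; fraction as HOCl = 1/(1 + 2.042) = 0.3288.
Free chlorine required for 2.62 ppm HOCl: 2.62 / 0.3288 = 7.969 ppm.
FC to add: 7.969 − 0.7 = 7.269 mg/L as Cl₂.
Cl₂ equivalent: 7.269 mg/L × 193,000 L = 1403 g.
Product at 57.6% available Cl: 1403 / 0.576 = 2436 g.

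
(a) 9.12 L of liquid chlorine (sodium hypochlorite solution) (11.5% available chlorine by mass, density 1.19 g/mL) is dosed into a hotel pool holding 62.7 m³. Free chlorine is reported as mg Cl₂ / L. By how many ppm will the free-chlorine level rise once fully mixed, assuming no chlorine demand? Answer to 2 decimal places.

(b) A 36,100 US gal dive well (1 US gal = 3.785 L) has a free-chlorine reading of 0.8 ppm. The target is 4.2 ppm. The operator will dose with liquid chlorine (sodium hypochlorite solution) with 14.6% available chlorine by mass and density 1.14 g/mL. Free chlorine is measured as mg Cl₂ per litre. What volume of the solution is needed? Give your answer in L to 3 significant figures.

(a) 19.91 ppm; (b) 2.79 L

(a) Volume: 62.7 m³ = 62,700 L.
(a) Mass of solution: 9.12 L × 1000 mL/L × 1.19 g/mL = 10,850 g.
(a) Available chlorine delivered: 10,850 g × 0.115 = 1248 g as Cl₂.
(a) Concentration rise: 1248 g / 62,700 L = 19.91 mg/L = 19.91 ppm.

(b) Volume: 36,100 US gal × 3.785 L/gal = 136,638 L.
(b) Chlorine deficit: 4.2 − 0.8 = 3.4 ppm = 3.4 mg/L as Cl₂.
(b) Cl₂ equivalent needed: 3.4 mg/L × 136,638 L = 464,600 mg = 464.6 g.
(b) Product at 14.6% available chlorine: 464.6 / 0.146 = 3182 g.
(b) Volume at density 1.14 g/mL: 3182 g ÷ 1.14 g/mL = 2791 mL.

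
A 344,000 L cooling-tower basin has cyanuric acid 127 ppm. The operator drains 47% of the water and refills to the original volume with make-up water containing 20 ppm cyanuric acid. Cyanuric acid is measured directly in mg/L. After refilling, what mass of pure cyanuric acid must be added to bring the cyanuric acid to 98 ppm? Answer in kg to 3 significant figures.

7.32 kg

After draining 47% and refilling: 127 × 0.53 + 20 × 0.47 = 76.71 ppm.
Deficit to target: 98 − 76.71 = 21.29 mg/L.
Mass: 21.29 mg/L × 344,000 L = 7324 g cyanuric acid.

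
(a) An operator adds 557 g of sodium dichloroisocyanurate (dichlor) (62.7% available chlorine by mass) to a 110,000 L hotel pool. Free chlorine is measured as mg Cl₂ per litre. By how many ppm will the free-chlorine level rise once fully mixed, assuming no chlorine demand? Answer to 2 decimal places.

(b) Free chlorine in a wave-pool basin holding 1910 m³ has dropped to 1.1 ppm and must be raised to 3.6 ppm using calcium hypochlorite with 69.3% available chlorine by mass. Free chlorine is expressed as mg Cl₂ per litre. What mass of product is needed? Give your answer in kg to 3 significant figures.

(a) Available chlorine delivered: 557 g × 0.627 = 349.2 g as Cl₂.
(a) Concentration rise: 349.2 g / 110,000 L = 3.175 mg/L = 3.17 ppm.

(b) Volume: 1910 m³ = 1,910,000 L.
(b) Chlorine deficit: 3.6 − 1.1 = 2.5 ppm = 2.5 mg/L as Cl₂.
(b) Cl₂ equivalent needed: 2.5 mg/L × 1,910,000 L = 4,775,000 mg = 4775 g.
(b) Product at 69.3% available chlorine: 4775 / 0.693 = 6890 g.

(a) 3.17 ppm; (b) 6.89 kg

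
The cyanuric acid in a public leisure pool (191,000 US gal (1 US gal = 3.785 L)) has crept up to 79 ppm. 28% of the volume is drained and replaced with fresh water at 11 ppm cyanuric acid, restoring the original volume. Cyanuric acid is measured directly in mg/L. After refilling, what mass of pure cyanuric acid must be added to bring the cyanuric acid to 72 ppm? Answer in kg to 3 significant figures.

Volume: 191,000 US gal × 3.785 L/gal = 722,935 L.
After draining 28% and refilling: 79 × 0.72 + 11 × 0.28 = 59.96 ppm.
Deficit to target: 72 − 59.96 = 12.04 mg/L.
Mass: 12.04 mg/L × 722,935 L = 8704 g cyanuric acid.

8.70 kg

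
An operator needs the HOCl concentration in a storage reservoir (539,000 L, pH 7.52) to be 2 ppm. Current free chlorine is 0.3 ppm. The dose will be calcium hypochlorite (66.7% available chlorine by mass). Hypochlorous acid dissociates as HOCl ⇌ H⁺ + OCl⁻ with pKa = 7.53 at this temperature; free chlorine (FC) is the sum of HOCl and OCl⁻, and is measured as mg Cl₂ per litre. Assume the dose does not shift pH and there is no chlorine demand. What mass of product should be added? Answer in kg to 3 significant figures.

[OCl⁻]/[HOCl] = 10^(pH − pKa) = 10^(7.52 − 7.53) = 0.9772; fraction as HOCl = 1/(1 + 0.9772) = 0.5058.
Free chlorine required for 2 ppm HOCl: 2 / 0.5058 = 3.954 ppm.
FC to add: 3.954 − 0.3 = 3.654 mg/L as Cl₂.
Cl₂ equivalent: 3.654 mg/L × 539,000 L = 1970 g.
Product at 66.7% available Cl: 1970 / 0.667 = 2953 g.

2.95 kg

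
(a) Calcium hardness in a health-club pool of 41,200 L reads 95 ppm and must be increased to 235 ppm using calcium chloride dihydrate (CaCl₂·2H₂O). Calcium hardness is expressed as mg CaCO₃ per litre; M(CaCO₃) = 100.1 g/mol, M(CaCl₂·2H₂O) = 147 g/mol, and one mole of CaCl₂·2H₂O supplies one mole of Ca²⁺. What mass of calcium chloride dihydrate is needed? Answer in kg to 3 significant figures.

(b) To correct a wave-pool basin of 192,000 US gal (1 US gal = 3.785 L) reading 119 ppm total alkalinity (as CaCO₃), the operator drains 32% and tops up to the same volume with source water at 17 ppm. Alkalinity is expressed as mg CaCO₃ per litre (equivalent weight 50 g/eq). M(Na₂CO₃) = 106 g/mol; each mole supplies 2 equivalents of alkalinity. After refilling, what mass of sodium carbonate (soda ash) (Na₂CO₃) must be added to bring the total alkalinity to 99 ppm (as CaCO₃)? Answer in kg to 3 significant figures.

(a) 8.47 kg; (b) 9.74 kg

(a) Hardness to add: (235 − 95) = 140 mg/L as CaCO₃ × 41,200 L = 5768 g as CaCO₃.
(a) Moles of Ca²⁺ (1 mol Ca²⁺ ≡ 1 mol CaCO₃): 5768 / 100.1 g/mol = 57.62 mol.
(a) Mass of CaCl₂·2H₂O: 57.62 × 147 = 8470 g.

(b) Volume: 192,000 US gal × 3.785 L/gal = 726,720 L.
(b) After draining 32% and refilling: 119 × 0.68 + 17 × 0.32 = 86.36 ppm.
(b) Deficit to target: 99 − 86.36 = 12.64 mg/L.
(b) As CaCO₃: 12.64 mg/L × 726,720 L = 9186 g; ÷ 50 g/eq ÷ 2 = 91.86 mol Na₂CO₃.
(b) Mass: 91.86 × 106 = 9737 g.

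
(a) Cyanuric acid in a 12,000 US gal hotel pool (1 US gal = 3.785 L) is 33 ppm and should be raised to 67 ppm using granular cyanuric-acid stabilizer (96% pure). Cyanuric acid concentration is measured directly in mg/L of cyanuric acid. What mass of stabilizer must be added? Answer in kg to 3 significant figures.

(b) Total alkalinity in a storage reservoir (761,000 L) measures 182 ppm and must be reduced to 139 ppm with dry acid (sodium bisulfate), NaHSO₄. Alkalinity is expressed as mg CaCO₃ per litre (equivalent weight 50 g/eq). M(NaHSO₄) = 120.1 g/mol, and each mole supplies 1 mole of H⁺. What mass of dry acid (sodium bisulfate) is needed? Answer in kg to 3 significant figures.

(a) 1.61 kg; (b) 78.6 kg

(a) Volume: 12,000 US gal × 3.785 L/gal = 45,420 L.
(a) CYA to add: (67 − 33) = 34 mg/L × 45,420 L = 1544 g cyanuric acid.
(a) At 96% purity: 1544 / 0.96 = 1609 g product.

(b) Alkalinity to neutralize: (182 − 139) = 43 mg/L as CaCO₃ × 761,000 L = 32,720 g as CaCO₃.
(b) Equivalents of H⁺ required: 32,720 ÷ 50 g/eq = 654.5 eq = 654.5 mol NaHSO₄.
(b) Mass of NaHSO₄: 654.5 × 120.1 = 78,600 g.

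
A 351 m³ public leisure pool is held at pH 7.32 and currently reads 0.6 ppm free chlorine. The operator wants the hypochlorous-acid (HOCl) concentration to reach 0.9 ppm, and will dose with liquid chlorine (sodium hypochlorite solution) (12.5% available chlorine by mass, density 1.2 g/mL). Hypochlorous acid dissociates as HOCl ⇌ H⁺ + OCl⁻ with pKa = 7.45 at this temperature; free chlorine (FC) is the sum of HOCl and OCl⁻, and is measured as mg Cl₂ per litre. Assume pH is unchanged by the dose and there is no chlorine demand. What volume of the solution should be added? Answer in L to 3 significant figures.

Volume: 351 m³ = 351,000 L.
[OCl⁻]/[HOCl] = 10^(pH − pKa) = 10^(7.32 − 7.45) = 0.7413; fraction as HOCl = 1/(1 + 0.7413) = 0.5743.
Free chlorine required for 0.9 ppm HOCl: 0.9 / 0.5743 = 1.567 ppm.
FC to add: 1.567 − 0.6 = 0.9672 mg/L as Cl₂.
Cl₂ equivalent: 0.9672 mg/L × 351,000 L = 339.5 g.
Product at 12.5% available Cl: 339.5 / 0.125 = 2716 g.
Volume: 2716 g ÷ 1.2 g/mL = 2263 mL.

2.26 L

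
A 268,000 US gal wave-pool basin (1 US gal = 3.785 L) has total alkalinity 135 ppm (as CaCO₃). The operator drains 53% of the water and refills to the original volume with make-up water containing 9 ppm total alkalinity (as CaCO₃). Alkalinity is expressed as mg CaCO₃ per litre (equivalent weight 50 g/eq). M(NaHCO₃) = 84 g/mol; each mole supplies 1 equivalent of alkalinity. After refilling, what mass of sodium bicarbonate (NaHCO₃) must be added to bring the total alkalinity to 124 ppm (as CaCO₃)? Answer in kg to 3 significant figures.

Volume: 268,000 US gal × 3.785 L/gal = 1,014,380 L.
After draining 53% and refilling: 135 × 0.47 + 9 × 0.53 = 68.22 ppm.
Deficit to target: 124 − 68.22 = 55.78 mg/L.
As CaCO₃: 55.78 mg/L × 1,014,380 L = 56,580 g; ÷ 50 g/eq ÷ 1 = 1132 mol NaHCO₃.
Mass: 1132 × 84 = 95,060 g.

95.1 kg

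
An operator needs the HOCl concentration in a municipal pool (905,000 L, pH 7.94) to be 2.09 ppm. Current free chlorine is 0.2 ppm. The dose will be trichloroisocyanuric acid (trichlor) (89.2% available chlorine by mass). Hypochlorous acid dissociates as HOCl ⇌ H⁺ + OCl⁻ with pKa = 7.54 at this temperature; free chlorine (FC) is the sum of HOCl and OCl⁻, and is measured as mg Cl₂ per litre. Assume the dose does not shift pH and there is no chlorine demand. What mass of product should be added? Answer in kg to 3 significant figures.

[OCl⁻]/[HOCl] = 10^(pH − pKa) = 10^(7.94 − 7.54) = 2.512; fraction as HOCl = 1/(1 + 2.512) = 0.2847.
Free chlorine required for 2.09 ppm HOCl: 2.09 / 0.2847 = 7.34 ppm.
FC to add: 7.34 − 0.2 = 7.14 mg/L as Cl₂.
Cl₂ equivalent: 7.14 mg/L × 905,000 L = 6462 g.
Product at 89.2% available Cl: 6462 / 0.892 = 7244 g.

7.24 kg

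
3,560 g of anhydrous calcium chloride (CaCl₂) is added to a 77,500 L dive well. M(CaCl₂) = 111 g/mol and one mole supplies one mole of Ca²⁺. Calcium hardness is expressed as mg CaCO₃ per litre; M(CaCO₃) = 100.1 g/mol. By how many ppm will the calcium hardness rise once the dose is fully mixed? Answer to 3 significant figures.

41.4 ppm

Moles of Ca²⁺: 3,560 g ÷ 111 g/mol = 32.07 mol.
As CaCO₃: 32.07 mol × 100.1 g/mol = 3210 g.
Rise: 3210 g / 77,500 L × 1000 = 41.42 mg/L.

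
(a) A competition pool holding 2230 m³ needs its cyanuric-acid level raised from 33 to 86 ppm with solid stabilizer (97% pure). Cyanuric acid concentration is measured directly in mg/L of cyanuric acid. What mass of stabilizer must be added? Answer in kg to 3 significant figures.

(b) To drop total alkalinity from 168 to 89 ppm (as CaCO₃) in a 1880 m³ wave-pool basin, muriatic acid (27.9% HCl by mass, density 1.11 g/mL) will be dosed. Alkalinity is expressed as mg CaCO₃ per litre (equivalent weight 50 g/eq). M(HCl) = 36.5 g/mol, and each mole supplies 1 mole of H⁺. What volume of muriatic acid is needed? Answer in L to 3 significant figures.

(a) Volume: 2230 m³ = 2,230,000 L.
(a) CYA to add: (86 − 33) = 53 mg/L × 2,230,000 L = 118,200 g cyanuric acid.
(a) At 97% purity: 118,200 / 0.97 = 121,800 g product.

(b) Volume: 1880 m³ = 1,880,000 L.
(b) Alkalinity to neutralize: (168 − 89) = 79 mg/L as CaCO₃ × 1,880,000 L = 148,500 g as CaCO₃.
(b) Equivalents of H⁺ required: 148,500 ÷ 50 g/eq = 2970 eq = 2970 mol HCl.
(b) Mass of HCl: 2970 × 36.5 = 108,400 g.
(b) Mass of 27.9% solution: 108,400 / 0.279 = 388,600 g.
(b) Volume: 388,600 g ÷ 1.11 g/mL = 350,100 mL.

(a) 122 kg; (b) 350 L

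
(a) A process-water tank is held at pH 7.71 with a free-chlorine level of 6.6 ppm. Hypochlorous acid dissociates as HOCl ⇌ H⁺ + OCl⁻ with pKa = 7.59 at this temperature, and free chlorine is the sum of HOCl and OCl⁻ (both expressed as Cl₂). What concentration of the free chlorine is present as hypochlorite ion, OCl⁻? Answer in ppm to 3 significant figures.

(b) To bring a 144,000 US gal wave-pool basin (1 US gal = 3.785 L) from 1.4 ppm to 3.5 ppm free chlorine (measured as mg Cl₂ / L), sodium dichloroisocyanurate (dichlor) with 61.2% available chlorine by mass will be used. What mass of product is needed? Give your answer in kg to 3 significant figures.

(a) 3.75 ppm; (b) 1.87 kg

(a) [OCl⁻]/[HOCl] = 10^(pH − pKa) = 10^(7.71 − 7.59) = 10^0.12 = 1.318.
(a) Fraction as HOCl = 1 / (1 + 1.318) = 0.4314.
(a) OCl⁻ = (1 − 0.4314) × 6.6 ppm = 3.753 ppm.

(b) Volume: 144,000 US gal × 3.785 L/gal = 545,040 L.
(b) Chlorine deficit: 3.5 − 1.4 = 2.1 ppm = 2.1 mg/L as Cl₂.
(b) Cl₂ equivalent needed: 2.1 mg/L × 545,040 L = 1,145,000 mg = 1145 g.
(b) Product at 61.2% available chlorine: 1145 / 0.612 = 1870 g.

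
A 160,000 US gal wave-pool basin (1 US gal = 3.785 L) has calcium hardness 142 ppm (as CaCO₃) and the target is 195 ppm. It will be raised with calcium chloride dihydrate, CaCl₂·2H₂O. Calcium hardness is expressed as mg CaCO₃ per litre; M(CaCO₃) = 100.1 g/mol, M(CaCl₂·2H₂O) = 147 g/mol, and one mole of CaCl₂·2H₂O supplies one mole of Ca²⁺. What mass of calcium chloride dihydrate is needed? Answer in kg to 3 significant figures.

Volume: 160,000 US gal × 3.785 L/gal = 605,600 L.
Hardness to add: (195 − 142) = 53 mg/L as CaCO₃ × 605,600 L = 32,100 g as CaCO₃.
Moles of Ca²⁺ (1 mol Ca²⁺ ≡ 1 mol CaCO₃): 32,100 / 100.1 g/mol = 320.6 mol.
Mass of CaCl₂·2H₂O: 320.6 × 147 = 47,140 g.

47.1 kg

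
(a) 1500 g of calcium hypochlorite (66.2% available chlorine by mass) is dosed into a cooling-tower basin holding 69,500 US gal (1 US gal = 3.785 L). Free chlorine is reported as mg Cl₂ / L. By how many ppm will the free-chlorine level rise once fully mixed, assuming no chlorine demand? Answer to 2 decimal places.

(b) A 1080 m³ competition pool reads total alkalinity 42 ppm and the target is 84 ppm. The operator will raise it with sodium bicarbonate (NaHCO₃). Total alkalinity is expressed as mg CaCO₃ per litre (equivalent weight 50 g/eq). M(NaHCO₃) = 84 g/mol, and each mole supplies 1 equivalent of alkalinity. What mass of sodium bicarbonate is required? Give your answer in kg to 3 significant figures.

(a) 3.77 ppm; (b) 76.2 kg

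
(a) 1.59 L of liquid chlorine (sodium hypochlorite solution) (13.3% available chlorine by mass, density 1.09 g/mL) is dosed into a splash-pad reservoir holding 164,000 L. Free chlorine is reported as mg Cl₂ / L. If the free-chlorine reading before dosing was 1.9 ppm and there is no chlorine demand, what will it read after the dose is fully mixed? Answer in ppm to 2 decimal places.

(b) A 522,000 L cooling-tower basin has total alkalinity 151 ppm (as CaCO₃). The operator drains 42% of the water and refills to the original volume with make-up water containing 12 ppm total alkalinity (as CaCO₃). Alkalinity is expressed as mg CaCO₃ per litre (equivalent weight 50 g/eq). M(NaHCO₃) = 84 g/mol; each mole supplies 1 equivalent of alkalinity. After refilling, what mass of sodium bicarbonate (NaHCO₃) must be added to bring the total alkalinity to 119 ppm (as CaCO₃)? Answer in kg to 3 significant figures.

(a) Mass of solution: 1.59 L × 1000 mL/L × 1.09 g/mL = 1733 g.
(a) Available chlorine delivered: 1733 g × 0.133 = 230.5 g as Cl₂.
(a) Concentration rise: 230.5 g / 164,000 L = 1.406 mg/L = 1.41 ppm.
(a) Final FC: 1.9 + 1.41 = 3.31 ppm.

(b) After draining 42% and refilling: 151 × 0.58 + 12 × 0.42 = 92.62 ppm.
(b) Deficit to target: 119 − 92.62 = 26.38 mg/L.
(b) As CaCO₃: 26.38 mg/L × 522,000 L = 13,770 g; ÷ 50 g/eq ÷ 1 = 275.4 mol NaHCO₃.
(b) Mass: 275.4 × 84 = 23,130 g.

(a) 3.31 ppm; (b) 23.1 kg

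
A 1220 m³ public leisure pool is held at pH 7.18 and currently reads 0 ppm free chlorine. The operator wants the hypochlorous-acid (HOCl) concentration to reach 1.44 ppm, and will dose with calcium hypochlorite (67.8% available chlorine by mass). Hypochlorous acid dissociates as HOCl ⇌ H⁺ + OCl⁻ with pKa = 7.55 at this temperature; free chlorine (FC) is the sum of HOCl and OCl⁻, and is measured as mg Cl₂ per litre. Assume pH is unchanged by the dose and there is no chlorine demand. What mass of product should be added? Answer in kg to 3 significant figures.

3.70 kg

Volume: 1220 m³ = 1,220,000 L.
[OCl⁻]/[HOCl] = 10^(pH − pKa) = 10^(7.18 − 7.55) = 0.4266; fraction as HOCl = 1/(1 + 0.4266) = 0.701.
Free chlorine required for 1.44 ppm HOCl: 1.44 / 0.701 = 2.054 ppm.
FC to add: 2.054 − 0 = 2.054 mg/L as Cl₂.
Cl₂ equivalent: 2.054 mg/L × 1,220,000 L = 2506 g.
Product at 67.8% available Cl: 2506 / 0.678 = 3696 g.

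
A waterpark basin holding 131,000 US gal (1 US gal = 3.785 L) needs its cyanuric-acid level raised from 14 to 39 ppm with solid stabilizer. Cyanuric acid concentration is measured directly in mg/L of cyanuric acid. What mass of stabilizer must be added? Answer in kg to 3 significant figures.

Volume: 131,000 US gal × 3.785 L/gal = 495,835 L.
CYA to add: (39 − 14) = 25 mg/L × 495,835 L = 12,400 g cyanuric acid.

12.4 kg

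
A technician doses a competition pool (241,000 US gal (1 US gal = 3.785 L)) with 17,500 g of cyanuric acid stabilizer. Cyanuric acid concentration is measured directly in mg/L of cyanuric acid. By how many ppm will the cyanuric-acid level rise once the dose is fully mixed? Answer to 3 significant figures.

Volume: 241,000 US gal × 3.785 L/gal = 912,185 L.
Rise: 17,500 g / 912,185 L × 1000 = 19.18 mg/L.

19.2 ppm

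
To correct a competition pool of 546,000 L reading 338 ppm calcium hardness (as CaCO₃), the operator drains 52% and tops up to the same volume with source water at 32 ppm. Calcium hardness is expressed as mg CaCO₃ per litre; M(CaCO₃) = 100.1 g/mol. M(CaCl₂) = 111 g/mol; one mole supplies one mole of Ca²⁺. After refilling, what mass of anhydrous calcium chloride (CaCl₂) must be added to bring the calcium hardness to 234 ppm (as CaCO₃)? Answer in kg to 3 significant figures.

33.4 kg

After draining 52% and refilling: 338 × 0.48 + 32 × 0.52 = 178.88 ppm.
Deficit to target: 234 − 178.88 = 55.12 mg/L.
As CaCO₃: 55.12 mg/L × 546,000 L = 30,100 g; ÷ 100.1 = 300.7 mol Ca²⁺.
Mass: 300.7 × 111 = 33,370 g.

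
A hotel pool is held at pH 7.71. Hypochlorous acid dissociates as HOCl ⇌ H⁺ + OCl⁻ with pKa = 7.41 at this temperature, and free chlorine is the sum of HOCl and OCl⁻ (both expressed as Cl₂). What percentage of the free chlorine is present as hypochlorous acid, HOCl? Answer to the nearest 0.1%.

33.4%

[OCl⁻]/[HOCl] = 10^(pH − pKa) = 10^(7.71 − 7.41) = 10^0.30 = 1.995.
Fraction as HOCl = 1 / (1 + 1.995) = 0.3339.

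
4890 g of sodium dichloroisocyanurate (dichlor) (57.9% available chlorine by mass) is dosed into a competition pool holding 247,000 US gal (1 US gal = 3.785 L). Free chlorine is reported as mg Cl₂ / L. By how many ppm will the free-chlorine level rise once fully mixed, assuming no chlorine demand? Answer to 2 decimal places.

Volume: 247,000 US gal × 3.785 L/gal = 934,895 L.
Available chlorine delivered: 4890 g × 0.579 = 2831 g as Cl₂.
Concentration rise: 2831 g / 934,895 L = 3.028 mg/L = 3.03 ppm.

3.03 ppm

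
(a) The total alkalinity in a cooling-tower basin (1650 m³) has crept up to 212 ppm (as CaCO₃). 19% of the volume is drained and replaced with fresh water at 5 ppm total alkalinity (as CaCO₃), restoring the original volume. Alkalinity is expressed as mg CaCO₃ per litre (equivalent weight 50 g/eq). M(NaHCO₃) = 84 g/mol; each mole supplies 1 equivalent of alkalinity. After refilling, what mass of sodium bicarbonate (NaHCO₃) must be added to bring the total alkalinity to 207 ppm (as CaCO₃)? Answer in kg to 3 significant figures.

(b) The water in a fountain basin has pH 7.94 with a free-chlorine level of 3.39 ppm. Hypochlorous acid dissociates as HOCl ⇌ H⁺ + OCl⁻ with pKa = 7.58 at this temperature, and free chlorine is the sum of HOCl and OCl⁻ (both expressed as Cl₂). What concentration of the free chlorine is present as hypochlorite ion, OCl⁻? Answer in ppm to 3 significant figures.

(a) 95.2 kg; (b) 2.36 ppm

(a) Volume: 1650 m³ = 1,650,000 L.
(a) After draining 19% and refilling: 212 × 0.81 + 5 × 0.19 = 172.67 ppm.
(a) Deficit to target: 207 − 172.67 = 34.33 mg/L.
(a) As CaCO₃: 34.33 mg/L × 1,650,000 L = 56,640 g; ÷ 50 g/eq ÷ 1 = 1133 mol NaHCO₃.
(a) Mass: 1133 × 84 = 95,160 g.

(b) [OCl⁻]/[HOCl] = 10^(pH − pKa) = 10^(7.94 − 7.58) = 10^0.36 = 2.291.
(b) Fraction as HOCl = 1 / (1 + 2.291) = 0.3039.
(b) OCl⁻ = (1 − 0.3039) × 3.39 ppm = 2.36 ppm.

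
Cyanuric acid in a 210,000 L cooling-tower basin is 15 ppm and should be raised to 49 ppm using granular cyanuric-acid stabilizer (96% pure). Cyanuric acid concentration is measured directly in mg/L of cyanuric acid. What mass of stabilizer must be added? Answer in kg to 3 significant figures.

CYA to add: (49 − 15) = 34 mg/L × 210,000 L = 7140 g cyanuric acid.
At 96% purity: 7140 / 0.96 = 7438 g product.

7.44 kg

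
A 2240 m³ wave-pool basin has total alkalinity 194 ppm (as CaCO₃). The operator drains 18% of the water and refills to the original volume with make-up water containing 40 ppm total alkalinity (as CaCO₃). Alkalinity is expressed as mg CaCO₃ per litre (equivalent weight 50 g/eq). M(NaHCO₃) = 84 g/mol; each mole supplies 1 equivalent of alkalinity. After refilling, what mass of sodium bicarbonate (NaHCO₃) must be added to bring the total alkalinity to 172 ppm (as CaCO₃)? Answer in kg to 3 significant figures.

Volume: 2240 m³ = 2,240,000 L.
After draining 18% and refilling: 194 × 0.82 + 40 × 0.18 = 166.28 ppm.
Deficit to target: 172 − 166.28 = 5.72 mg/L.
As CaCO₃: 5.72 mg/L × 2,240,000 L = 12,810 g; ÷ 50 g/eq ÷ 1 = 256.3 mol NaHCO₃.
Mass: 256.3 × 84 = 21,530 g.

21.5 kg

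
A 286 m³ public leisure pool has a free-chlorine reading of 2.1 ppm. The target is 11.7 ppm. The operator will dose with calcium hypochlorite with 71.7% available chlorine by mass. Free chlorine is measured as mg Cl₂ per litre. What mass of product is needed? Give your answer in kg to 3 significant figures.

3.83 kg

Volume: 286 m³ = 286,000 L.
Chlorine deficit: 11.7 − 2.1 = 9.6 ppm = 9.6 mg/L as Cl₂.
Cl₂ equivalent needed: 9.6 mg/L × 286,000 L = 2,746,000 mg = 2746 g.
Product at 71.7% available chlorine: 2746 / 0.717 = 3829 g.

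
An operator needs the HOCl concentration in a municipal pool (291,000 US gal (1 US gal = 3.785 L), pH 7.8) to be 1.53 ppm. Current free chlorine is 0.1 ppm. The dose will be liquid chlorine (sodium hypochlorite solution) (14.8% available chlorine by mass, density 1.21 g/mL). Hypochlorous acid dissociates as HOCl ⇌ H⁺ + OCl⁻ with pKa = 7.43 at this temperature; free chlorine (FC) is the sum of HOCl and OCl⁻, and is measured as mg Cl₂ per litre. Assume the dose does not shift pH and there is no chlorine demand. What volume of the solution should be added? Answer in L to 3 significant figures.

Volume: 291,000 US gal × 3.785 L/gal = 1,101,435 L.
[OCl⁻]/[HOCl] = 10^(pH − pKa) = 10^(7.8 − 7.43) = 2.344; fraction as HOCl = 1/(1 + 2.344) = 0.299.
Free chlorine required for 1.53 ppm HOCl: 1.53 / 0.299 = 5.117 ppm.
FC to add: 5.117 − 0.1 = 5.017 mg/L as Cl₂.
Cl₂ equivalent: 5.017 mg/L × 1,101,435 L = 5526 g.
Product at 14.8% available Cl: 5526 / 0.148 = 37,330 g.
Volume: 37,330 g ÷ 1.21 g/mL = 30,860 mL.

30.9 L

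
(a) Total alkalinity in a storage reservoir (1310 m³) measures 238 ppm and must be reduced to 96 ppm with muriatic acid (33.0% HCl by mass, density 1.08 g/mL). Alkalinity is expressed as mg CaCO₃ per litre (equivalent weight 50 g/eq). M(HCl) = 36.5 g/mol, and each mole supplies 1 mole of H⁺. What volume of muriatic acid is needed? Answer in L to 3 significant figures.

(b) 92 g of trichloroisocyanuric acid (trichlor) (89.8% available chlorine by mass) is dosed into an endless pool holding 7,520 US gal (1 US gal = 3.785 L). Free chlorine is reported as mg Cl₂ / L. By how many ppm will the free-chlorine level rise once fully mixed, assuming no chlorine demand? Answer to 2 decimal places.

(a) 381 L; (b) 2.90 ppm

(a) Volume: 1310 m³ = 1,310,000 L.
(a) Alkalinity to neutralize: (238 − 96) = 142 mg/L as CaCO₃ × 1,310,000 L = 186,000 g as CaCO₃.
(a) Equivalents of H⁺ required: 186,000 ÷ 50 g/eq = 3720 eq = 3720 mol HCl.
(a) Mass of HCl: 3720 × 36.5 = 135,800 g.
(a) Mass of 33.0% solution: 135,800 / 0.33 = 411,500 g.
(a) Volume: 411,500 g ÷ 1.08 g/mL = 381,000 mL.

(b) Volume: 7,520 US gal × 3.785 L/gal = 28,463 L.
(b) Available chlorine delivered: 92 g × 0.898 = 82.62 g as Cl₂.
(b) Concentration rise: 82.62 g / 28,463 L = 2.903 mg/L = 2.90 ppm.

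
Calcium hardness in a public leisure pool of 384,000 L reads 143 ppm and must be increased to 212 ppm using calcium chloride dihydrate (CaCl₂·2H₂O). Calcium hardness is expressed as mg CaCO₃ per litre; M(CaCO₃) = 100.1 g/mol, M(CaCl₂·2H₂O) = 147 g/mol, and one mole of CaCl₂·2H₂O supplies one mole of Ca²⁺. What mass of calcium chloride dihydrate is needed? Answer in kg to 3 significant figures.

Hardness to add: (212 − 143) = 69 mg/L as CaCO₃ × 384,000 L = 26,500 g as CaCO₃.
Moles of Ca²⁺ (1 mol Ca²⁺ ≡ 1 mol CaCO₃): 26,500 / 100.1 g/mol = 264.7 mol.
Mass of CaCl₂·2H₂O: 264.7 × 147 = 38,910 g.

38.9 kg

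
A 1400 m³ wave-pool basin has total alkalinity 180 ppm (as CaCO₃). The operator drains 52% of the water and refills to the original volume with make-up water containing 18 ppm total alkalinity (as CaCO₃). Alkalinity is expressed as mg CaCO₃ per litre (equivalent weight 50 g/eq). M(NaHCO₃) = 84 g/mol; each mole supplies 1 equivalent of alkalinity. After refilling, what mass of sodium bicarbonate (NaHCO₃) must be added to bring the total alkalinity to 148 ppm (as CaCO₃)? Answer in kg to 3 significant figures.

Volume: 1400 m³ = 1,400,000 L.
After draining 52% and refilling: 180 × 0.48 + 18 × 0.52 = 95.76 ppm.
Deficit to target: 148 − 95.76 = 52.24 mg/L.
As CaCO₃: 52.24 mg/L × 1,400,000 L = 73,140 g; ÷ 50 g/eq ÷ 1 = 1463 mol NaHCO₃.
Mass: 1463 × 84 = 122,900 g.

123 kg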